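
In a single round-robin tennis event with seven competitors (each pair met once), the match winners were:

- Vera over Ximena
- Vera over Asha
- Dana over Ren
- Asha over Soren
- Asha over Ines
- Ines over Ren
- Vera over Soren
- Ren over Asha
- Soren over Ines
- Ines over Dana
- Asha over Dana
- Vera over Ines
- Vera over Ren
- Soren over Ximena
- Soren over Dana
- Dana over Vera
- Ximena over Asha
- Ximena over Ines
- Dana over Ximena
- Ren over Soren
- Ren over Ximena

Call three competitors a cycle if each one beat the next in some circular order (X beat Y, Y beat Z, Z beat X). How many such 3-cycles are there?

Win totals: Dana 3, Ximena 2, Asha 3, Soren 3, Vera 5, Ines 2, Ren 3.
A competitor with w wins dominates both others in C(w,2) triples; summing gives 3 + 1 + 3 + 3 + 10 + 1 + 3 = 24 transitive triples.
Total triples C(7,3) = 35, so cyclic triples = 35 − 24 = 11.

11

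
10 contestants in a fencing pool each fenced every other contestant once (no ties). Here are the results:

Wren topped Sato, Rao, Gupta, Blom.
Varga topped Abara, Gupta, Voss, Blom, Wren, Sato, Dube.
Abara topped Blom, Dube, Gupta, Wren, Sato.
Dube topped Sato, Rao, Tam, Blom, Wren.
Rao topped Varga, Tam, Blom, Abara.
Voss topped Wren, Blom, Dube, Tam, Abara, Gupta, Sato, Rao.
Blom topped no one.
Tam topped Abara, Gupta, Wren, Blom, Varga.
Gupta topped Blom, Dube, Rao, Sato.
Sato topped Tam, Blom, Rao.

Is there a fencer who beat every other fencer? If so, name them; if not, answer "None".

None

Highest win total is Voss with 8 (out of 9 possible).
Voss lost to Varga, so no fencer went undefeated.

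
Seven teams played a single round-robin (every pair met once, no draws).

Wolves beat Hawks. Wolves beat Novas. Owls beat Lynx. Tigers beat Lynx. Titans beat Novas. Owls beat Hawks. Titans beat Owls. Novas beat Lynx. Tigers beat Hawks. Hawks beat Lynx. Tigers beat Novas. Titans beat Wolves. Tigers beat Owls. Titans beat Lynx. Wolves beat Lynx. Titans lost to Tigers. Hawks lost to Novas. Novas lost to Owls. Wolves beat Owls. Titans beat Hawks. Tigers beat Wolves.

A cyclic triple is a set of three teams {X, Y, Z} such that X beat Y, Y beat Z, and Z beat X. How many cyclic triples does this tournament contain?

Win totals: Tigers 6, Wolves 4, Novas 2, Hawks 1, Owls 3, Lynx 0, Titans 5.
A team with w wins dominates both others in C(w,2) triples; summing gives 15 + 6 + 1 + 0 + 3 + 0 + 10 = 35 transitive triples.
Total triples C(7,3) = 35, so cyclic triples = 35 − 35 = 0.

0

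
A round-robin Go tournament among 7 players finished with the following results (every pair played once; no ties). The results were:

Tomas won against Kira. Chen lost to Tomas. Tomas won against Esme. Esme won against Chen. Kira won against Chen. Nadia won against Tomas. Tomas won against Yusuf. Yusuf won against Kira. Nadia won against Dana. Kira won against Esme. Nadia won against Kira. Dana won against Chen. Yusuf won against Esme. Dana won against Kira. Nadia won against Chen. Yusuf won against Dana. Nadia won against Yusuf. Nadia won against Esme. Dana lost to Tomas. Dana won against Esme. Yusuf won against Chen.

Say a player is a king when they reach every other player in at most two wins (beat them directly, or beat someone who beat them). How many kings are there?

Nadia reaches everyone (king).
Yusuf cannot reach Nadia, Tomas in two steps.
Dana cannot reach Nadia, Yusuf, Tomas in two steps.
Kira cannot reach Nadia, Yusuf, Dana, Tomas in two steps.
Esme cannot reach Nadia, Yusuf, Dana, Kira, Tomas in two steps.
Tomas cannot reach Nadia in two steps.
Chen cannot reach Nadia, Yusuf, Dana, Kira, Esme, Tomas in two steps.
Kings: Nadia — 1.

1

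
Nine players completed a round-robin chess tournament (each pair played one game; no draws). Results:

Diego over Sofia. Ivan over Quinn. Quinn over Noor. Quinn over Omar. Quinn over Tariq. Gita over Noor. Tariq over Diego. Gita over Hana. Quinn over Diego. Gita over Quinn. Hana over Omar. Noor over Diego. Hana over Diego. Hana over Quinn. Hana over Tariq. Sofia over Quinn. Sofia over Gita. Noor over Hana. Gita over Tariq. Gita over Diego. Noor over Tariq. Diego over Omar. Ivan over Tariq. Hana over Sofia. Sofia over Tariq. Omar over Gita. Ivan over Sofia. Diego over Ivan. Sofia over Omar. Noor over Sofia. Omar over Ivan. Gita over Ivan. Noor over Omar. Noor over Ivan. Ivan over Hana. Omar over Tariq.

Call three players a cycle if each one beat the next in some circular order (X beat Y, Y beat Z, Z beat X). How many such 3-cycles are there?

Win totals: Gita 6, Tariq 1, Hana 5, Diego 3, Ivan 4, Sofia 4, Quinn 4, Omar 3, Noor 6.
A player with w wins dominates both others in C(w,2) triples; summing gives 15 + 0 + 10 + 3 + 6 + 6 + 6 + 3 + 15 = 64 transitive triples.
Total triples C(9,3) = 84, so cyclic triples = 84 − 64 = 20.

20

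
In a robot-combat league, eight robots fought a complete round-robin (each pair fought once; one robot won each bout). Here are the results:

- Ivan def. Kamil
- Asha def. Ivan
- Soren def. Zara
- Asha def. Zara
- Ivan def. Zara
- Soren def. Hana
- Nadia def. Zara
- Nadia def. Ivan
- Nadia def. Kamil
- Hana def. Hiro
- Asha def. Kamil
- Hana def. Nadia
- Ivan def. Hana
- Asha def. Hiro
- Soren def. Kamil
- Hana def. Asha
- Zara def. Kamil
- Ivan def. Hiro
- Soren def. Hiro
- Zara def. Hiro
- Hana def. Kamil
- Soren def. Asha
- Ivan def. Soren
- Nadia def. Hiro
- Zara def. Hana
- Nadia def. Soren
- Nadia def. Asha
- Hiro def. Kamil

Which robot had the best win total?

Win totals: Ivan 5, Hiro 1, Zara 3, Soren 5, Kamil 0, Hana 4, Nadia 6, Asha 4.
Nadia leads with 6 wins (next highest: 5).

Nadia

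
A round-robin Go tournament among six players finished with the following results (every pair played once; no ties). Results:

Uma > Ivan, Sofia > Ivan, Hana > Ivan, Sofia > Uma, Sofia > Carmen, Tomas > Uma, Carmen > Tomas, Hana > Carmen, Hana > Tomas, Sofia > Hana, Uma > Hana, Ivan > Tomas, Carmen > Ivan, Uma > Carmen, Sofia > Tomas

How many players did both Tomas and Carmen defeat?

0

Tomas beat: Uma.
Carmen beat: Ivan, Tomas.
No one was beaten by both.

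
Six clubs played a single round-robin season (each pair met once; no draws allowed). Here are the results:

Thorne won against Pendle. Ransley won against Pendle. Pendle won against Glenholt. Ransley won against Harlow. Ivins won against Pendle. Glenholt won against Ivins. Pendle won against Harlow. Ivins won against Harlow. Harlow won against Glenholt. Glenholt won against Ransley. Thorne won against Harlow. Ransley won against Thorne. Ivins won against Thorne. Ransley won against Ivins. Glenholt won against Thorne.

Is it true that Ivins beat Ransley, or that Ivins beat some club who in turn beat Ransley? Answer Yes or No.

No

Ivins did not beat Ransley directly.
Ivins beat Harlow, Thorne, Pendle, but each of them lost to Ransley. No two-step path.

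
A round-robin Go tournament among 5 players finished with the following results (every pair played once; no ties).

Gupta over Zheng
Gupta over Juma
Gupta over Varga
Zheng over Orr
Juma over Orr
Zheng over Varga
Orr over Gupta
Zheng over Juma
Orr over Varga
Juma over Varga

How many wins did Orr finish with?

2

Orr's results: beat Varga, Gupta; lost to Juma, Zheng.
That is 2 wins.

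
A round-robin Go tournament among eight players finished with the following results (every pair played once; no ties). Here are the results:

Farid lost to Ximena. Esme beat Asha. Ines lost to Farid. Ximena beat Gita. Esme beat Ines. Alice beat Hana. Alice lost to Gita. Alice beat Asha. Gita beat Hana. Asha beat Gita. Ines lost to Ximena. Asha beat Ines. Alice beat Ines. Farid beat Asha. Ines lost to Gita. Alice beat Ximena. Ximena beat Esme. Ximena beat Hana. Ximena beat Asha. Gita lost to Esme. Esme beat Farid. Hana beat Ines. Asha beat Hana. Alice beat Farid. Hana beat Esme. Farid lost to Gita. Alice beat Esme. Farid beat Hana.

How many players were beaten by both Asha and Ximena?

3

Asha beat: Gita, Ines, Hana.
Ximena beat: Esme, Farid, Gita, Ines, Asha, Hana.
Both beat: Gita, Ines, Hana — 3.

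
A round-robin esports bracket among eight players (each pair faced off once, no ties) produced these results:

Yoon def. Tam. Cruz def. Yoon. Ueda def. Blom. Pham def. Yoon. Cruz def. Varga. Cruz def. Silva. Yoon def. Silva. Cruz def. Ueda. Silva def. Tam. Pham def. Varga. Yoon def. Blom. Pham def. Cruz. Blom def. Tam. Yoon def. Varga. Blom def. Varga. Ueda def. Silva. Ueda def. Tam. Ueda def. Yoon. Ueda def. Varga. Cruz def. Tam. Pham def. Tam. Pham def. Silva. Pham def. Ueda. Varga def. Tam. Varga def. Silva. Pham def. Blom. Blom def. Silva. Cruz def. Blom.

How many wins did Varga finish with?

Varga's results: beat Tam, Silva; lost to Blom, Yoon, Cruz, Pham, Ueda.
That is 2 wins.

2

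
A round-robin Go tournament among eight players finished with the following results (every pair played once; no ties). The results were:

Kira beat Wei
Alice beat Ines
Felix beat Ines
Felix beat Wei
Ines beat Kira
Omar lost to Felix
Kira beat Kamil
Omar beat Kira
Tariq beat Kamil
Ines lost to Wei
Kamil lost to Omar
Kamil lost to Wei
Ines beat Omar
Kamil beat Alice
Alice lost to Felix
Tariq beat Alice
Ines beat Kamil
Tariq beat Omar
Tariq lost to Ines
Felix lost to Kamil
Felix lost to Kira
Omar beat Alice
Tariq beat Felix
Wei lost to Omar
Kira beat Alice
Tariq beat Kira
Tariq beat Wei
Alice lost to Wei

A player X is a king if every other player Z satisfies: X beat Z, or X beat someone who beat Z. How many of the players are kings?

Alice cannot reach Wei, Felix in two steps.
Tariq reaches everyone (king).
Wei reaches everyone (king).
Kamil cannot reach Tariq, Kira in two steps.
Omar cannot reach Tariq in two steps.
Felix reaches everyone (king).
Ines reaches everyone (king).
Kira cannot reach Tariq in two steps.
Kings: Tariq, Wei, Felix, Ines — 4.

4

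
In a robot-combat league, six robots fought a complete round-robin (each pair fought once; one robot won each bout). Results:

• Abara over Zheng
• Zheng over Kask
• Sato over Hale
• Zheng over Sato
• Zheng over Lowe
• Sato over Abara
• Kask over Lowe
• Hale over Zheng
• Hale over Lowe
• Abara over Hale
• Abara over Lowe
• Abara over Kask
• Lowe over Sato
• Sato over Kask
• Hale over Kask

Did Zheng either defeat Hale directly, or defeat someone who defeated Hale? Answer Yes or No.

Yes

Zheng did not beat Hale directly.
Zheng beat Sato, Lowe, Kask. Of those, Sato beat Hale.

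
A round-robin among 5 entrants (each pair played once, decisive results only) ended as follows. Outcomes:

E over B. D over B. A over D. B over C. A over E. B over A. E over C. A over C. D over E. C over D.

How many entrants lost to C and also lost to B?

0

C beat: D.
B beat: A, C.
No one was beaten by both.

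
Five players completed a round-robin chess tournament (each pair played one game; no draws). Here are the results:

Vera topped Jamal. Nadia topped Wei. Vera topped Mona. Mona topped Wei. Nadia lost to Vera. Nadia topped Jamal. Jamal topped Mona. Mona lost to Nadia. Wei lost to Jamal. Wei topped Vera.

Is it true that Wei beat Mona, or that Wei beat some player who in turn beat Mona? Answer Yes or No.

Wei did not beat Mona directly.
Wei beat Vera. Of those, Vera beat Mona.

Yes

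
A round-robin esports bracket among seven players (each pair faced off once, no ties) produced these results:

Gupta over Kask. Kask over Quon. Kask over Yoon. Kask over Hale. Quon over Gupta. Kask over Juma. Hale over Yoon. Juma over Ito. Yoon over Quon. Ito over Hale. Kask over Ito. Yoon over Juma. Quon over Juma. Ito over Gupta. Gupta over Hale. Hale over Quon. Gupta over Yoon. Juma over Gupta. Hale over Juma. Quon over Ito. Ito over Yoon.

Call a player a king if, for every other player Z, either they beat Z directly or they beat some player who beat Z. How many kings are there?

4

Kask reaches everyone (king).
Yoon cannot reach Kask, Hale in two steps.
Hale cannot reach Kask in two steps.
Juma cannot reach Quon in two steps.
Quon reaches everyone (king).
Ito reaches everyone (king).
Gupta reaches everyone (king).
Kings: Kask, Quon, Ito, Gupta — 4.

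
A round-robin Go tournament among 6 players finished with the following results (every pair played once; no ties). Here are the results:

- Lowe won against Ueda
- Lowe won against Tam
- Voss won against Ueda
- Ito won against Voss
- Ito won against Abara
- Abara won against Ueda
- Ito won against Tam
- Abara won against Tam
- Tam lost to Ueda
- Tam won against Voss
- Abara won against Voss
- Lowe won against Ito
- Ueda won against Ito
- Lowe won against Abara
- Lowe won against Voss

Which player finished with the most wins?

Win totals: Ito 3, Ueda 2, Voss 1, Abara 3, Lowe 5, Tam 1.
Lowe leads with 5 wins (next highest: 3).

Lowe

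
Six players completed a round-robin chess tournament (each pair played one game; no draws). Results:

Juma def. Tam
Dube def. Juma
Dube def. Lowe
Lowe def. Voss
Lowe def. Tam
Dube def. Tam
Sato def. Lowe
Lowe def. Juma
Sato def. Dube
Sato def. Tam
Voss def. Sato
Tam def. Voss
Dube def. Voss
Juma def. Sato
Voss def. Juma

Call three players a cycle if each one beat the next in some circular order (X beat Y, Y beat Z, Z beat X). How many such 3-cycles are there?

Win totals: Juma 2, Lowe 3, Sato 3, Voss 2, Dube 4, Tam 1.
A player with w wins dominates both others in C(w,2) triples; summing gives 1 + 3 + 3 + 1 + 6 + 0 = 14 transitive triples.
Total triples C(6,3) = 20, so cyclic triples = 20 − 14 = 6.

6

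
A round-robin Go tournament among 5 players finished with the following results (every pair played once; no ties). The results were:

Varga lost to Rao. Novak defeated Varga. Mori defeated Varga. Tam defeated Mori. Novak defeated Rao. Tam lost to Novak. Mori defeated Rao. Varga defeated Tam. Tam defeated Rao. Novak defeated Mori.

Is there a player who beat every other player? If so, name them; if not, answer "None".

Novak

Novak has 4 wins out of 4 opponents — a perfect record.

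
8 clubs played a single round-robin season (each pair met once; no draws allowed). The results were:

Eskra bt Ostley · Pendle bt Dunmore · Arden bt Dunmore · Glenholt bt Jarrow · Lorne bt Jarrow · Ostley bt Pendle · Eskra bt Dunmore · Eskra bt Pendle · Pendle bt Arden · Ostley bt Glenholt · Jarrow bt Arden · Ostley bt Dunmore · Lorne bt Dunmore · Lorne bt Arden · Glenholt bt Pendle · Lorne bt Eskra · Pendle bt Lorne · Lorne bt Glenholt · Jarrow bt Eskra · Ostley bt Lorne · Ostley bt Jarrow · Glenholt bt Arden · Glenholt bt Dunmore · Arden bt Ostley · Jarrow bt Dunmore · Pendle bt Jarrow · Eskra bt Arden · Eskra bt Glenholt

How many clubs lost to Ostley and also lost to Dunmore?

Ostley beat: Jarrow, Pendle, Glenholt, Lorne, Dunmore.
Dunmore beat: no one.
No one was beaten by both.

0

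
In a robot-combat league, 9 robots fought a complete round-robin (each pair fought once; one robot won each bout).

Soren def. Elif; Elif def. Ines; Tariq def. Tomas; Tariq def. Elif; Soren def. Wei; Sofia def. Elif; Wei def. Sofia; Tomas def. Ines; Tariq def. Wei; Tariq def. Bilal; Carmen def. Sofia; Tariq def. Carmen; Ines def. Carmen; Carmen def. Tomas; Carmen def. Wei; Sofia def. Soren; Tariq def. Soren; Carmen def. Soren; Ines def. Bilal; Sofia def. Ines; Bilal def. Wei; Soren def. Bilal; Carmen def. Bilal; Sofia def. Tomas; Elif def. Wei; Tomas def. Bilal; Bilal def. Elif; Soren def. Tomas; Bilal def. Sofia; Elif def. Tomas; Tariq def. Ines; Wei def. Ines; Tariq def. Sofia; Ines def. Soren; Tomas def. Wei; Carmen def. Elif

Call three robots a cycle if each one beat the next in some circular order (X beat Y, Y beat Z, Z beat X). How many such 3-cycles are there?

16

Win totals: Tariq 8, Soren 4, Bilal 3, Carmen 6, Sofia 4, Wei 2, Tomas 3, Ines 3, Elif 3.
A robot with w wins dominates both others in C(w,2) triples; summing gives 28 + 6 + 3 + 15 + 6 + 1 + 3 + 3 + 3 = 68 transitive triples.
Total triples C(9,3) = 84, so cyclic triples = 84 − 68 = 16.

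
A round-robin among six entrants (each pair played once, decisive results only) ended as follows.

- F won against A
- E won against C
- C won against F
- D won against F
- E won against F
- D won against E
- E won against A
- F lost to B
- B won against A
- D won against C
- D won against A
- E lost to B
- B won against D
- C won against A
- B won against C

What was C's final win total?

2

C's results: beat A, F; lost to B, D, E.
That is 2 wins.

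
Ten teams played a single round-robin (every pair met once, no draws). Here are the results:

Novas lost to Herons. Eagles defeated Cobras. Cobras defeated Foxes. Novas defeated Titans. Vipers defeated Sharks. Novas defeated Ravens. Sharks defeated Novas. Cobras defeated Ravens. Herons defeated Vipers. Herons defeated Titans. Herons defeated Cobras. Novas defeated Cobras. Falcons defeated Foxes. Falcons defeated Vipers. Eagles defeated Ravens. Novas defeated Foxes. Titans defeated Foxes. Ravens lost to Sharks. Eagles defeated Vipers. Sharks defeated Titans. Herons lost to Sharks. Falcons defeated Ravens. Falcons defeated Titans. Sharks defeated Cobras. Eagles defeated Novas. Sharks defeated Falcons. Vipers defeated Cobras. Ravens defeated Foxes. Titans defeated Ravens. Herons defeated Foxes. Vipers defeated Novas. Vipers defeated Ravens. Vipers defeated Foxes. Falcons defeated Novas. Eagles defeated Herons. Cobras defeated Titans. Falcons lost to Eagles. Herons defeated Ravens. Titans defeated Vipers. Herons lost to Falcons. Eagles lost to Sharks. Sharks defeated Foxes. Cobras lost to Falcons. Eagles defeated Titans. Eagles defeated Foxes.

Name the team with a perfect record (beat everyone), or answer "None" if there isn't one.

None

Highest win total is Sharks with 8 (out of 9 possible).
Sharks lost to Vipers, so no team went undefeated.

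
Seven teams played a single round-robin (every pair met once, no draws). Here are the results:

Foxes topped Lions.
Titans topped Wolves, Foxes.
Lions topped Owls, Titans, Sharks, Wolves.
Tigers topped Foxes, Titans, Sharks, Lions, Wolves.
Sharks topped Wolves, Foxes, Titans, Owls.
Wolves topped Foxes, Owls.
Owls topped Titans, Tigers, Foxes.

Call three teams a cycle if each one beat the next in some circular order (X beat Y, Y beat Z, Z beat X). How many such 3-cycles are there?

Win totals: Lions 4, Tigers 5, Owls 3, Titans 2, Foxes 1, Sharks 4, Wolves 2.
A team with w wins dominates both others in C(w,2) triples; summing gives 6 + 10 + 3 + 1 + 0 + 6 + 1 = 27 transitive triples.
Total triples C(7,3) = 35, so cyclic triples = 35 − 27 = 8.

8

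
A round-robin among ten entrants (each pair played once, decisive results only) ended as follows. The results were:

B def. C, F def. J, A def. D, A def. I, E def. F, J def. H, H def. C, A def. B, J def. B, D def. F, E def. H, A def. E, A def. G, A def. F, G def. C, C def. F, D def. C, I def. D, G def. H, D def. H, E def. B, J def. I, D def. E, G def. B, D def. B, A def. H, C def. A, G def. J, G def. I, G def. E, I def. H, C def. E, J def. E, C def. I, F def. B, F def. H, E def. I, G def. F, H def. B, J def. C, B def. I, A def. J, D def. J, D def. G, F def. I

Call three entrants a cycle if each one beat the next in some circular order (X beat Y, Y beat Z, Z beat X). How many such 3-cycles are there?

Win totals: A 8, B 2, C 4, D 7, E 4, F 4, G 7, H 2, I 2, J 5.
An entrant with w wins dominates both others in C(w,2) triples; summing gives 28 + 1 + 6 + 21 + 6 + 6 + 21 + 1 + 1 + 10 = 101 transitive triples.
Total triples C(10,3) = 120, so cyclic triples = 120 − 101 = 19.

19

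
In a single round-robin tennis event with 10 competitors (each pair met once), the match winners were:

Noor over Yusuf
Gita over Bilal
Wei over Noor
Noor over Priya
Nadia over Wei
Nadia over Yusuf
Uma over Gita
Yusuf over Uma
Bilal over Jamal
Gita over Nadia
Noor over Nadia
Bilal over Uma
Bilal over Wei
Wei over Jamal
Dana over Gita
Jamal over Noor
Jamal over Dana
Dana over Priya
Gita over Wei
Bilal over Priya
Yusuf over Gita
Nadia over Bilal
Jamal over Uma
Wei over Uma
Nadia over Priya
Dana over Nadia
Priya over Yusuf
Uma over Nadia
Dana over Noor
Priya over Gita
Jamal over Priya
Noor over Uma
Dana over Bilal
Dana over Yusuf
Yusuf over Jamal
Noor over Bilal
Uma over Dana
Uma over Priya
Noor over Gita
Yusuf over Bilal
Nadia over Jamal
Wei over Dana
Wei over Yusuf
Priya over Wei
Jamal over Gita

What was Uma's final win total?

4

Uma's results: beat Nadia, Gita, Dana, Priya; lost to Yusuf, Bilal, Jamal, Noor, Wei.
That is 4 wins.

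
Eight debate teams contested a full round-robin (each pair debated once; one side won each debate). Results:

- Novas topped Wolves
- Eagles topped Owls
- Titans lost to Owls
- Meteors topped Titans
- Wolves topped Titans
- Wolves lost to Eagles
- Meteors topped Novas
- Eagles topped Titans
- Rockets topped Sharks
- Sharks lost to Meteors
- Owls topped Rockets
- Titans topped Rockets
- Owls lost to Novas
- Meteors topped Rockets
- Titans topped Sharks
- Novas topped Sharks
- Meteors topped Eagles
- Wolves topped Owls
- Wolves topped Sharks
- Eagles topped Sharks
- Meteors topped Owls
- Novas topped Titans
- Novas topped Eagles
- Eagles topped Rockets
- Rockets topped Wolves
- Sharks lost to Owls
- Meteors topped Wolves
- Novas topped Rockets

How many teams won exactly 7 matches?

1

Win totals: Eagles 5, Wolves 3, Owls 3, Titans 2, Rockets 2, Novas 6, Meteors 7, Sharks 0.
Exactly 7: Meteors — 1 team.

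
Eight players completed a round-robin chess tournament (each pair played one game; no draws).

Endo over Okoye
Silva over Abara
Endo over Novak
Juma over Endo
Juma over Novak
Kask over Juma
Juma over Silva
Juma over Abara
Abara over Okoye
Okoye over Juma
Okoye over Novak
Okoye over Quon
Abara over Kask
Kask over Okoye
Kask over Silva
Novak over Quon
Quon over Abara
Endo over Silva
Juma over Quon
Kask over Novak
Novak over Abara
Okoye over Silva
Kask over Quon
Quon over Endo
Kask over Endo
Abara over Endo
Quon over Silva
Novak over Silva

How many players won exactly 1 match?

Win totals: Okoye 4, Endo 3, Abara 3, Silva 1, Kask 6, Novak 3, Quon 3, Juma 5.
Exactly 1: Silva — 1 player.

1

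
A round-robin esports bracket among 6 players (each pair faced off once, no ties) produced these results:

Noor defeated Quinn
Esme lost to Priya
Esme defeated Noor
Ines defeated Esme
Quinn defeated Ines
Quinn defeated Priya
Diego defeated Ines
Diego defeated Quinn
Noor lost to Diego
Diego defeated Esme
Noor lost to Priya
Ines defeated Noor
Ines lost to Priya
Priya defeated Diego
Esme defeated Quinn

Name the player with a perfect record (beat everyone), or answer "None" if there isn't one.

Highest win total is Priya with 4 (out of 5 possible).
Priya lost to Quinn, so no player went undefeated.

None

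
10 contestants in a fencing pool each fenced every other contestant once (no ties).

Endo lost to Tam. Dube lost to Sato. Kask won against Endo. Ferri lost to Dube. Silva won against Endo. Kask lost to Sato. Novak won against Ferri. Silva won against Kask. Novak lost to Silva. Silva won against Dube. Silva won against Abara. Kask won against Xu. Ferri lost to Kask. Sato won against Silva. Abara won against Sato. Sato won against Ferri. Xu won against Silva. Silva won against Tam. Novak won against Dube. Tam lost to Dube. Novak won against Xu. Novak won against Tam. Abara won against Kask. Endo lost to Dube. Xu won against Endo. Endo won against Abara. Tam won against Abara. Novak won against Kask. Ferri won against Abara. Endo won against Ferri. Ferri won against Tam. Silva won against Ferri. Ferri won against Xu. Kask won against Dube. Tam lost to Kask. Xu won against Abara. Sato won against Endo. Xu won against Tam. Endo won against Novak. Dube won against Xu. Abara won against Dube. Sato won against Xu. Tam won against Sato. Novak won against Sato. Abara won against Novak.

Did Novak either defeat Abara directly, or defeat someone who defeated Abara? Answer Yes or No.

Novak did not beat Abara directly.
Novak beat Kask, Sato, Dube, Tam, Ferri, Xu. Of those, Tam beat Abara.

Yes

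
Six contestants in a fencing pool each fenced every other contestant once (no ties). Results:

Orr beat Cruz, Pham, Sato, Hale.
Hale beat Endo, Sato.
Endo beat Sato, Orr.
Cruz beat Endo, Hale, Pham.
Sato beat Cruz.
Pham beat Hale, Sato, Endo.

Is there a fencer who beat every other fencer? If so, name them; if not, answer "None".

None

Highest win total is Orr with 4 (out of 5 possible).
Orr lost to Endo, so no fencer went undefeated.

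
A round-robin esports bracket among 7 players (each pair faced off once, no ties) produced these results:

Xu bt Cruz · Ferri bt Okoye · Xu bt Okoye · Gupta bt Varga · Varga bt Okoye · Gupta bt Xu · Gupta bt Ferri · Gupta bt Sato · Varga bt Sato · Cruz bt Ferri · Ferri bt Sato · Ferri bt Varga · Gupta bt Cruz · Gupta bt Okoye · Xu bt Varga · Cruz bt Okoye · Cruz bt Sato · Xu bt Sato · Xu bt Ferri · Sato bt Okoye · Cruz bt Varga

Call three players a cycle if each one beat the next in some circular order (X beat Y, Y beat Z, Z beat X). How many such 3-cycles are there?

0

Win totals: Xu 5, Gupta 6, Sato 1, Cruz 4, Varga 2, Ferri 3, Okoye 0.
A player with w wins dominates both others in C(w,2) triples; summing gives 10 + 15 + 0 + 6 + 1 + 3 + 0 = 35 transitive triples.
Total triples C(7,3) = 35, so cyclic triples = 35 − 35 = 0.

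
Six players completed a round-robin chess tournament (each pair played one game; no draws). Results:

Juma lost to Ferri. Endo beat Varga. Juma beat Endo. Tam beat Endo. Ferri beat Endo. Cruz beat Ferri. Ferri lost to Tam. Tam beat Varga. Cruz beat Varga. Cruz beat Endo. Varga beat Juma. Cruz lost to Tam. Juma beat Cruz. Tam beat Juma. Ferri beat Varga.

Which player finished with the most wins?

Tam

Win totals: Endo 1, Varga 1, Juma 2, Tam 5, Ferri 3, Cruz 3.
Tam leads with 5 wins (next highest: 3).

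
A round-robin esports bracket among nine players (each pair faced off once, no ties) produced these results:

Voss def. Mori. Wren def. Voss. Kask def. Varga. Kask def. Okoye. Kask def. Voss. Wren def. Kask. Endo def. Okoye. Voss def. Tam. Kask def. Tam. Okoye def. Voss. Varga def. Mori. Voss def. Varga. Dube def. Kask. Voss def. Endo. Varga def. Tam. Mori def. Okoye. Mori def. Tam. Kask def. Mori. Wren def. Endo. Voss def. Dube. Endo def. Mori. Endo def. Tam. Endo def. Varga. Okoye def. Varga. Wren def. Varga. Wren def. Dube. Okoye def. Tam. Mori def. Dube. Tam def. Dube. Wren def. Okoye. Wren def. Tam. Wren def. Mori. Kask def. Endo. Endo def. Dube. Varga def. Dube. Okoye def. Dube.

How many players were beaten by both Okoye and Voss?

Okoye beat: Tam, Varga, Voss, Dube.
Voss beat: Tam, Varga, Mori, Endo, Dube.
Both beat: Tam, Varga, Dube — 3.

3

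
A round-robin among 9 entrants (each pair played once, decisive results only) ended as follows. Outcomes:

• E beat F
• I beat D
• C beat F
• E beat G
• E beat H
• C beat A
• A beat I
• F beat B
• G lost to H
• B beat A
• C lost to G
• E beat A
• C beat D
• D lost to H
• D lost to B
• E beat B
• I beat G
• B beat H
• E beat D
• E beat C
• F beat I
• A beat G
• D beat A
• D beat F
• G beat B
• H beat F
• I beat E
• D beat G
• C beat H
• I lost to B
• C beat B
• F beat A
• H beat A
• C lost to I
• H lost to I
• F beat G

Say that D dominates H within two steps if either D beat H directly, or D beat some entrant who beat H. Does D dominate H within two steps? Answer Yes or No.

No

D did not beat H directly.
D beat A, F, G, but each of them lost to H. No two-step path.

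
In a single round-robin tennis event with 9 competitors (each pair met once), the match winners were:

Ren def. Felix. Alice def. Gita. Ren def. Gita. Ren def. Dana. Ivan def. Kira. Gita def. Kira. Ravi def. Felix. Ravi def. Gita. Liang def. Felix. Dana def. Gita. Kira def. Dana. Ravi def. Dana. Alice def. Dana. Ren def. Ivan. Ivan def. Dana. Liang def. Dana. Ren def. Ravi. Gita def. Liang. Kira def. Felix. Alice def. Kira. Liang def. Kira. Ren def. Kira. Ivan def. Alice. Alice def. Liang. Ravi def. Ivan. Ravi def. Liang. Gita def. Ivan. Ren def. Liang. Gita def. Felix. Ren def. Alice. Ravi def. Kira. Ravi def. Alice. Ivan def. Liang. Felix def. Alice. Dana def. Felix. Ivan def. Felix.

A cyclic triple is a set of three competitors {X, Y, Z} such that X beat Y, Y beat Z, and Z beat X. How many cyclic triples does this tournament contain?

8

Win totals: Kira 2, Ren 8, Liang 3, Gita 4, Dana 2, Ivan 5, Alice 4, Ravi 7, Felix 1.
A competitor with w wins dominates both others in C(w,2) triples; summing gives 1 + 28 + 3 + 6 + 1 + 10 + 6 + 21 + 0 = 76 transitive triples.
Total triples C(9,3) = 84, so cyclic triples = 84 − 76 = 8.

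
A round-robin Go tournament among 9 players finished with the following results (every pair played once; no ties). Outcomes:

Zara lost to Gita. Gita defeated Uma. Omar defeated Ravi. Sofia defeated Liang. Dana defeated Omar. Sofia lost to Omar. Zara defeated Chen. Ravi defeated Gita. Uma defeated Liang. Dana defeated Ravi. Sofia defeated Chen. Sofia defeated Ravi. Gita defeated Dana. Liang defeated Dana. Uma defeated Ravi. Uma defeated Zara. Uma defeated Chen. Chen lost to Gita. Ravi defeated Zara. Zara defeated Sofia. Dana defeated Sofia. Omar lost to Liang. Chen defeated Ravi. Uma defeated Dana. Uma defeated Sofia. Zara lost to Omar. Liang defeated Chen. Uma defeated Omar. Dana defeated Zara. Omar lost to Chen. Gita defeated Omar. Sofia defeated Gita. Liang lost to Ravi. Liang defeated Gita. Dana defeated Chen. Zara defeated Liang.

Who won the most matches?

Win totals: Chen 2, Uma 7, Zara 3, Dana 5, Liang 4, Ravi 3, Sofia 4, Gita 5, Omar 3.
Uma leads with 7 wins (next highest: 5).

Uma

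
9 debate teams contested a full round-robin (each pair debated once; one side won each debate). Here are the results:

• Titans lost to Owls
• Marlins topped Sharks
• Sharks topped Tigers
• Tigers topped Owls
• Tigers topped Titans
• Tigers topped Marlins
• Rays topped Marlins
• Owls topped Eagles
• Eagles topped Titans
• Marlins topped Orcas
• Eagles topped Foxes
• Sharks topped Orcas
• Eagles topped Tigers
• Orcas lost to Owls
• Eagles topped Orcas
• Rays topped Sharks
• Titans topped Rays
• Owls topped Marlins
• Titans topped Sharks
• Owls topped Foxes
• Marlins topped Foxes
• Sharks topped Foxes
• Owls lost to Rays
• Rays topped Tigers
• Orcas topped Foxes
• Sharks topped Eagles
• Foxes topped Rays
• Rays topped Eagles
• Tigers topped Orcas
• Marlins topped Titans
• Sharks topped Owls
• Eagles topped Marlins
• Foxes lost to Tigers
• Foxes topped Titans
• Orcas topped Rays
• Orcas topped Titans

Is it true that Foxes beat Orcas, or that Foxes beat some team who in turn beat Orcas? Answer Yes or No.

No

Foxes did not beat Orcas directly.
Foxes beat Titans, Rays, but each of them lost to Orcas. No two-step path.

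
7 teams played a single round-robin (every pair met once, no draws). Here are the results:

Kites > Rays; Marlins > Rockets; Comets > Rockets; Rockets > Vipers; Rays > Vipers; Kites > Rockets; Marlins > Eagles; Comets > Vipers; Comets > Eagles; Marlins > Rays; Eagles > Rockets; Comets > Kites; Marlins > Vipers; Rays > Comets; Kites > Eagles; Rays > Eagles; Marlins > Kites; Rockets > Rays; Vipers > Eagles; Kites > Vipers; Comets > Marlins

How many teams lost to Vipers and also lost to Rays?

Vipers beat: Eagles.
Rays beat: Comets, Eagles, Vipers.
Both beat: Eagles — 1.

1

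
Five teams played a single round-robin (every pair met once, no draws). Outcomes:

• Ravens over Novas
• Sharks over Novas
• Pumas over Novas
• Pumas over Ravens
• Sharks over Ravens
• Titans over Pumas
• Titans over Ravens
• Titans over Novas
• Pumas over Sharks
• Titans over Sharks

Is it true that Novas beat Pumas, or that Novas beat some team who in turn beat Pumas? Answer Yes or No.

No

Novas did not beat Pumas directly.
Novas beat no one, so there is no intermediate team.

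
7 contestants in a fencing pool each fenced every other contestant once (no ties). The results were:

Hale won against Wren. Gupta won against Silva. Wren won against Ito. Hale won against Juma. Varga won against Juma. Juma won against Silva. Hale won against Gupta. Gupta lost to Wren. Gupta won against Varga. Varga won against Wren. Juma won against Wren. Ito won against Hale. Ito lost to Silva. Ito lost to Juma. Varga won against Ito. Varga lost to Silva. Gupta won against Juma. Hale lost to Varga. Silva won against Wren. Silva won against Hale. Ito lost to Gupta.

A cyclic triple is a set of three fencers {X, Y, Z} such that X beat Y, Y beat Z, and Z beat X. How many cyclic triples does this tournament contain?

10

Win totals: Wren 2, Silva 4, Juma 3, Varga 4, Ito 1, Hale 3, Gupta 4.
A fencer with w wins dominates both others in C(w,2) triples; summing gives 1 + 6 + 3 + 6 + 0 + 3 + 6 = 25 transitive triples.
Total triples C(7,3) = 35, so cyclic triples = 35 − 25 = 10.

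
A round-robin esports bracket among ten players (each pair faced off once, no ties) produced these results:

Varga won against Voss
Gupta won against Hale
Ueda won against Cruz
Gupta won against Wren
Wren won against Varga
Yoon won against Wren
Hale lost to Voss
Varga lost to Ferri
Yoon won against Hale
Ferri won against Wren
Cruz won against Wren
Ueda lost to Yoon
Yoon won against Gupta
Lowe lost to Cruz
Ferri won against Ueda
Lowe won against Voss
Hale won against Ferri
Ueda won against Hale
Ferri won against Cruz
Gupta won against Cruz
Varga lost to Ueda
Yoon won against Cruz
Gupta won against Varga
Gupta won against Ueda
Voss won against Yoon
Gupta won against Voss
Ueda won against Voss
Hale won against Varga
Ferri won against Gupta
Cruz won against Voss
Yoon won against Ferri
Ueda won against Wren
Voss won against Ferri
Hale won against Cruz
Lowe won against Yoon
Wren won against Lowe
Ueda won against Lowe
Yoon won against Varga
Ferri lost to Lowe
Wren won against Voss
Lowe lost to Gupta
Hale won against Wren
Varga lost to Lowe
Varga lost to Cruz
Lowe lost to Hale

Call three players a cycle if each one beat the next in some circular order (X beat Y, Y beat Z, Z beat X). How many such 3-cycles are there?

Win totals: Lowe 4, Varga 1, Hale 5, Ferri 5, Cruz 4, Wren 3, Voss 3, Yoon 7, Ueda 6, Gupta 7.
A player with w wins dominates both others in C(w,2) triples; summing gives 6 + 0 + 10 + 10 + 6 + 3 + 3 + 21 + 15 + 21 = 95 transitive triples.
Total triples C(10,3) = 120, so cyclic triples = 120 − 95 = 25.

25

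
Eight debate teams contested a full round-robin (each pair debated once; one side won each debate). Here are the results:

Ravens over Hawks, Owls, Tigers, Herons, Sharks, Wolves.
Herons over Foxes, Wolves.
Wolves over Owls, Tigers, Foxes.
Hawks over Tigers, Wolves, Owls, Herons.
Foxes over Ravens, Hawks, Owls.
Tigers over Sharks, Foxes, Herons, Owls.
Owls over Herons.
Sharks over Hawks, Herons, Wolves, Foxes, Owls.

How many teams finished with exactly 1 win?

Win totals: Sharks 5, Hawks 4, Herons 2, Ravens 6, Tigers 4, Owls 1, Wolves 3, Foxes 3.
Exactly 1: Owls — 1 team.

1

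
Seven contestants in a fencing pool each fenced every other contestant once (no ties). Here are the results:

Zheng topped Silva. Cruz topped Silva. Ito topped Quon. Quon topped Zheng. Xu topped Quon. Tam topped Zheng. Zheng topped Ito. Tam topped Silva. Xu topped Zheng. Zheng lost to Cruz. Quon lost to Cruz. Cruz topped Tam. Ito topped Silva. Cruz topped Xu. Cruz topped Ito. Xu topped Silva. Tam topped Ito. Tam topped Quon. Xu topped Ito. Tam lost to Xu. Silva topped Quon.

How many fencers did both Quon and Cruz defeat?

Quon beat: Zheng.
Cruz beat: Xu, Quon, Ito, Silva, Zheng, Tam.
Both beat: Zheng — 1.

1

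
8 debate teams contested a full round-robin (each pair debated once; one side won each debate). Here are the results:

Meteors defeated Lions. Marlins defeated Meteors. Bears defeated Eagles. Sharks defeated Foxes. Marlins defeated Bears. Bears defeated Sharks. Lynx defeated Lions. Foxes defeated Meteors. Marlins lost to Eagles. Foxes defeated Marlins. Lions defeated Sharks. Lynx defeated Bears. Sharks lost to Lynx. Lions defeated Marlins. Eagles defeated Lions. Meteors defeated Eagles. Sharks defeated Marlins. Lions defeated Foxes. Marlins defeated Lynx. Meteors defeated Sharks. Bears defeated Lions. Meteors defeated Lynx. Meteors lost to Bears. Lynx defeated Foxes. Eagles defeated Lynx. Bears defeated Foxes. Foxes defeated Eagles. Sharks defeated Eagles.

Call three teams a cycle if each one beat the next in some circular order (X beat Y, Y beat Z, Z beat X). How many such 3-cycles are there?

Win totals: Meteors 4, Lions 3, Marlins 3, Eagles 3, Bears 5, Sharks 3, Foxes 3, Lynx 4.
A team with w wins dominates both others in C(w,2) triples; summing gives 6 + 3 + 3 + 3 + 10 + 3 + 3 + 6 = 37 transitive triples.
Total triples C(8,3) = 56, so cyclic triples = 56 − 37 = 19.

19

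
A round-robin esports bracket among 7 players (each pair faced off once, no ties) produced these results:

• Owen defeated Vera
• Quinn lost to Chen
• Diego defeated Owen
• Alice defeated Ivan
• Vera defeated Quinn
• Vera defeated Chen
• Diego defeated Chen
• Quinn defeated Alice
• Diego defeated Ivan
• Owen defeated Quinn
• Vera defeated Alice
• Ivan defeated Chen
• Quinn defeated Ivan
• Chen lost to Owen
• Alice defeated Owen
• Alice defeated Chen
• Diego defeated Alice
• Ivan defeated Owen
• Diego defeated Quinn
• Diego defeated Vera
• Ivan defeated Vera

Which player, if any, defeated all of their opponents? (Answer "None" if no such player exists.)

Diego

Diego has 6 wins out of 6 opponents — a perfect record.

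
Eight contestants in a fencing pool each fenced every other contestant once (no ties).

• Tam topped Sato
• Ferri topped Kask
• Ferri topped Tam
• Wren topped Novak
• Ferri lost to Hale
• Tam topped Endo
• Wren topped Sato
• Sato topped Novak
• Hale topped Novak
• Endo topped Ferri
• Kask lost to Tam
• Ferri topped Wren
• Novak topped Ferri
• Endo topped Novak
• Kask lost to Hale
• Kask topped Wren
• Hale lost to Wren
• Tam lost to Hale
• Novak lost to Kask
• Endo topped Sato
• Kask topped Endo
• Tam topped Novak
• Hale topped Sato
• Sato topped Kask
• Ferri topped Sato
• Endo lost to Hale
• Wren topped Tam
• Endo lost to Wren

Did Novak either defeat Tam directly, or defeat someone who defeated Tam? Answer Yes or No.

Novak did not beat Tam directly.
Novak beat Ferri. Of those, Ferri beat Tam.

Yes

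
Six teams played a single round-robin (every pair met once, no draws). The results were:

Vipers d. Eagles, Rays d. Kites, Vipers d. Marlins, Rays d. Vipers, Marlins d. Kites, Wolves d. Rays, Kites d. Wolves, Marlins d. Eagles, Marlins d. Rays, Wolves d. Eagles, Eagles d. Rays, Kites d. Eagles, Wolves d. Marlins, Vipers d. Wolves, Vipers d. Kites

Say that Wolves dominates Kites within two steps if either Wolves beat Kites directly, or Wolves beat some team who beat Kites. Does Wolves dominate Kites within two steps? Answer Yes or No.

Yes

Wolves did not beat Kites directly.
Wolves beat Marlins, Eagles, Rays. Of those, Marlins beat Kites.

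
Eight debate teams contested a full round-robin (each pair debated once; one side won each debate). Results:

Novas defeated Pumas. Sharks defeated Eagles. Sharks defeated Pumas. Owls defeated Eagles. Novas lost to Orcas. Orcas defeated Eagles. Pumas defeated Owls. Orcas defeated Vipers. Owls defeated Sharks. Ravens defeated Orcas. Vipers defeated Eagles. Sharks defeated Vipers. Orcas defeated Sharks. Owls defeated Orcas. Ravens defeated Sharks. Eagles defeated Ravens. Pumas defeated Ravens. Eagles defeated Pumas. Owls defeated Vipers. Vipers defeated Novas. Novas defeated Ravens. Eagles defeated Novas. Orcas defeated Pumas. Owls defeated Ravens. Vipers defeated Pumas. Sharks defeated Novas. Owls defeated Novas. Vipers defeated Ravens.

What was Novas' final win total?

2

Novas' results: beat Ravens, Pumas; lost to Vipers, Orcas, Eagles, Sharks, Owls.
That is 2 wins.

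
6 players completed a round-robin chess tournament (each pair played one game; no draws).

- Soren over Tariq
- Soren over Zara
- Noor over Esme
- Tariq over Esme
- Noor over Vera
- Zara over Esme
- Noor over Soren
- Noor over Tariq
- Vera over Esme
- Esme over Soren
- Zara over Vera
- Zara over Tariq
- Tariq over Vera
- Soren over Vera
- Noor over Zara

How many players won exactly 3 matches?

2

Win totals: Tariq 2, Zara 3, Vera 1, Noor 5, Soren 3, Esme 1.
Exactly 3: Zara, Soren — 2 players.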